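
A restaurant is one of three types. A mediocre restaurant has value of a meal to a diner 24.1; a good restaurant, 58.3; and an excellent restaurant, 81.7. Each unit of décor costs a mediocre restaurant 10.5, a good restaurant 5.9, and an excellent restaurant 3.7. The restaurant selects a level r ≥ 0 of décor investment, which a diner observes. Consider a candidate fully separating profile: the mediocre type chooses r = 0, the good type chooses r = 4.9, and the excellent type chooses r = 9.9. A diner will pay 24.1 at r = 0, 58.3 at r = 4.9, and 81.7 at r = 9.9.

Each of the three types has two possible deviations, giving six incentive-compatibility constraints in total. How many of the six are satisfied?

Excellent (own payoff 81.7 − 3.7×9.9 = 45.07): to r=0 gives 24.1 → no gain ✓; to r=4.9 gives 58.3 − 3.7×4.9 = 40.17 → no gain ✓.
Mediocre (own payoff 24.1): to r=4.9 gives 58.3 − 10.5×4.9 = 6.85 → no gain ✓; to r=9.9 gives 81.7 − 10.5×9.9 = -22.25 → no gain ✓.
Good (own payoff 58.3 − 5.9×4.9 = 29.39): to r=0 gives 24.1 → no gain ✓; to r=9.9 gives 81.7 − 5.9×9.9 = 23.29 → no gain ✓.
6 of the 6 constraints hold; this profile is a separating equilibrium.

6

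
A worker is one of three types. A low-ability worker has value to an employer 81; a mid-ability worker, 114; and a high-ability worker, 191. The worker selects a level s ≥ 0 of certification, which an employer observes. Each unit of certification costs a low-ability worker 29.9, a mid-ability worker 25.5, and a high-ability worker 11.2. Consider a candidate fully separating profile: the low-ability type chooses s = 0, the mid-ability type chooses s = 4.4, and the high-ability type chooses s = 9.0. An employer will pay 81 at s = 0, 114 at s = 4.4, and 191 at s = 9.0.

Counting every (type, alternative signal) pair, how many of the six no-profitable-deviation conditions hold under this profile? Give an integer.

5

Mid-ability (own payoff 114 − 25.5×4.4 = 1.8): to s=0 gives 81 → profitable ✗; to s=9.0 gives 191 − 25.5×9.0 = -38.5 → no gain ✓.
High-ability (own payoff 191 − 11.2×9.0 = 90.2): to s=0 gives 81 → no gain ✓; to s=4.4 gives 114 − 11.2×4.4 = 64.72 → no gain ✓.
Low-ability (own payoff 81): to s=4.4 gives 114 − 29.9×4.4 = -17.56 → no gain ✓; to s=9.0 gives 191 − 29.9×9.0 = -78.1 → no gain ✓.
5 of the 6 constraints hold; not an equilibrium.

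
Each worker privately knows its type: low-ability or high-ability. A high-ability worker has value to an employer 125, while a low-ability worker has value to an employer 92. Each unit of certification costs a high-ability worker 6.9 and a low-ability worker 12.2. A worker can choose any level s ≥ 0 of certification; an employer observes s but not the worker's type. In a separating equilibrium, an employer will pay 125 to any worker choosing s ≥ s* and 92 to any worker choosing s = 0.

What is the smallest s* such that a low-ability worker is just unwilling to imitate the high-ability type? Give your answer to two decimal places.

A low-ability worker choosing s = 0 receives 92.
Imitating at s* instead would pay 125 at cost 12.2·s*, netting 125 − 12.2·s*.
Indifference: 92 = 125 − 12.2·s*, so s* = (125 − 92) / 12.2 ≈ 2.70.
This is the low-ability type's binding incentive-compatibility constraint; any s ≥ 2.70 sustains separation on that side.

2.70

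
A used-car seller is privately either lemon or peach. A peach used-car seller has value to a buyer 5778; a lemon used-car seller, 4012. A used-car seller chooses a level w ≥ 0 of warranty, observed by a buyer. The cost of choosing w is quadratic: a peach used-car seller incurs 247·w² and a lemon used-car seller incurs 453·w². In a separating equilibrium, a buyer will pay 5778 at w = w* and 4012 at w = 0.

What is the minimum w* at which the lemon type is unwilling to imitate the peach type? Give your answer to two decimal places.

1.97

The lemon type at w = 0 receives 4012; imitating at w* yields 5778 − 453·w*².
Indifference: 4012 = 5778 − 453·w*², so w*² = (5778 − 4012) / 453 ≈ 3.8985.
w* = √3.8985 ≈ 1.97.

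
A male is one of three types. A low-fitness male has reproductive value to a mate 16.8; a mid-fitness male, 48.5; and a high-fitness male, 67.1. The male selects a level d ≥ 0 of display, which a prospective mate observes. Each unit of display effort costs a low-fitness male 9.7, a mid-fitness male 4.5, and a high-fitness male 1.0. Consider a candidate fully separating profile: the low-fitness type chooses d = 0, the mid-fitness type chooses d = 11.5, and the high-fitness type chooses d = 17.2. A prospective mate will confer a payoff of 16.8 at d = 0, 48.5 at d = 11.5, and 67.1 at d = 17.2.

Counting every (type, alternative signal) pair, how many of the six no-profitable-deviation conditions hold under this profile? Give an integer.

High-fitness (own payoff 67.1 − 1.0×17.2 = 49.9): to d=0 gives 16.8 → no gain ✓; to d=11.5 gives 48.5 − 1.0×11.5 = 37 → no gain ✓.
Mid-fitness (own payoff 48.5 − 4.5×11.5 = -3.25): to d=0 gives 16.8 → profitable ✗; to d=17.2 gives 67.1 − 4.5×17.2 = -10.3 → no gain ✓.
Low-fitness (own payoff 16.8): to d=11.5 gives 48.5 − 9.7×11.5 = -63.05 → no gain ✓; to d=17.2 gives 67.1 − 9.7×17.2 = -99.74 → no gain ✓.
5 of the 6 constraints hold; not an equilibrium.

5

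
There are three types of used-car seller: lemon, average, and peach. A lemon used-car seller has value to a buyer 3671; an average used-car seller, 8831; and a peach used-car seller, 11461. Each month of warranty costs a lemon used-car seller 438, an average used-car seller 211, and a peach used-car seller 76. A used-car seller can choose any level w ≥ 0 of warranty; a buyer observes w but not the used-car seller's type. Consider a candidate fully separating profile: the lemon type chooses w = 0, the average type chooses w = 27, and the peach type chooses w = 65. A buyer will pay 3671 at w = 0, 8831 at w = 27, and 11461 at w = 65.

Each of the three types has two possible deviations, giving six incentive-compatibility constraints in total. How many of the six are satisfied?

4

Lemon (own payoff 3671): to w=27 gives 8831 − 438×27 = -2995 → no gain ✓; to w=65 gives 11461 − 438×65 = -17009 → no gain ✓.
Peach (own payoff 11461 − 76×65 = 6521): to w=0 gives 3671 → no gain ✓; to w=27 gives 8831 − 76×27 = 6779 → profitable ✗.
Average (own payoff 8831 − 211×27 = 3134): to w=0 gives 3671 → profitable ✗; to w=65 gives 11461 − 211×65 = -2254 → no gain ✓.
4 of the 6 constraints hold; not an equilibrium.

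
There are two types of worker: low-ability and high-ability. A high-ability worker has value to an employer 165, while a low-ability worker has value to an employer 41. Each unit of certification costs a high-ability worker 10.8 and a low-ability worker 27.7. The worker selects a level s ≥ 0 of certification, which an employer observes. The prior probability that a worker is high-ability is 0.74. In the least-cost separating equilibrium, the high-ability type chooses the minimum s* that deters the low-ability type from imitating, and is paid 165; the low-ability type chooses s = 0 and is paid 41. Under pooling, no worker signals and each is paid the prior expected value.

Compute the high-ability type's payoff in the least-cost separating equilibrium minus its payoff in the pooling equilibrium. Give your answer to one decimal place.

Least-cost separating signal: s* solves 41 = 165 − 27.7·s*, so s* = (165 − 41)/27.7 ≈ 4.4765.
High-ability type's separating payoff: 165 − 10.8 × s* = 165 − 10.8 × (165 − 41)/27.7 = 165 − 1339.2/27.7 ≈ 116.653.
Pooling payoff: 0.74 × 165 + 0.26 × 41 = 132.76.
Difference: 116.653 − 132.76 = -16.107, i.e. -16.1 to one decimal place.
The high-ability type would prefer the pooling outcome.

-16.1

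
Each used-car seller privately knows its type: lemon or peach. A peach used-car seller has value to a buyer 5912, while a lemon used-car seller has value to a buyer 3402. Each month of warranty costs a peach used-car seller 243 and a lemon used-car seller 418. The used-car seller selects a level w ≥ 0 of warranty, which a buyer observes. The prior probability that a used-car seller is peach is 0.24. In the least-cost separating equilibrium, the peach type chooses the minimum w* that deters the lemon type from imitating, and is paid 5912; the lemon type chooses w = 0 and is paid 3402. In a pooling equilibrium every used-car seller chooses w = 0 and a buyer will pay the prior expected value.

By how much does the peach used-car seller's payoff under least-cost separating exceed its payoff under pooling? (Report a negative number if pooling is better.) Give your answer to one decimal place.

Least-cost separating signal: w* solves 3402 = 5912 − 418·w*, so w* = (5912 − 3402)/418 ≈ 6.0048.
Peach type's separating payoff: 5912 − 243 × w* = 5912 − 243 × (5912 − 3402)/418 = 5912 − 609930/418 ≈ 4452.837.
Pooling payoff: 0.24 × 5912 + 0.76 × 3402 = 4004.4.
Difference: 4452.837 − 4004.4 = 448.437, i.e. 448.4 to one decimal place.
The peach type prefers to separate.

448.4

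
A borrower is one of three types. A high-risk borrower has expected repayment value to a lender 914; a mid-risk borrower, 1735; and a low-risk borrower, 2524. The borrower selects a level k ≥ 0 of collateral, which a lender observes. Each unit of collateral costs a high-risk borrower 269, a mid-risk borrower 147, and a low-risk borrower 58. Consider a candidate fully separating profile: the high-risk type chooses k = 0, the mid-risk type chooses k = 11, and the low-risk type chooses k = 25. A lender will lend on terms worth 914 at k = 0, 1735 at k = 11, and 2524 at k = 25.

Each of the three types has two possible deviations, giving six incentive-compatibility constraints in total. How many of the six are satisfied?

Mid-risk (own payoff 1735 − 147×11 = 118): to k=0 gives 914 → profitable ✗; to k=25 gives 2524 − 147×25 = -1151 → no gain ✓.
High-risk (own payoff 914): to k=11 gives 1735 − 269×11 = -1224 → no gain ✓; to k=25 gives 2524 − 269×25 = -4201 → no gain ✓.
Low-risk (own payoff 2524 − 58×25 = 1074): to k=0 gives 914 → no gain ✓; to k=11 gives 1735 − 58×11 = 1097 → profitable ✗.
4 of the 6 constraints hold; not an equilibrium.

4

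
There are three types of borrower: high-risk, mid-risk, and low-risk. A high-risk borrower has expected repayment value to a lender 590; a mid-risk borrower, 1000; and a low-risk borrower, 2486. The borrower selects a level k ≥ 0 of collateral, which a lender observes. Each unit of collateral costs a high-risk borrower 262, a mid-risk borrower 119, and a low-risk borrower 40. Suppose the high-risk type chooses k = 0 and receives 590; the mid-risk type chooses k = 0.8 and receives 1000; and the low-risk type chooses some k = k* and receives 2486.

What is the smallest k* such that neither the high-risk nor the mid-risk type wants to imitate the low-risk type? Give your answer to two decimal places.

13.29

Mid-risk type (on-path payoff 1000 − 119×0.8 = 904.8) won't mimic when 904.8 ≥ 2486 − 119·k*, i.e. k* ≥ 13.29.
High-risk type (on-path payoff 590) won't mimic when 590 ≥ 2486 − 262·k*, i.e. k* ≥ 7.24.
Both must hold, so k* = max(7.24, 13.29) = 13.29. The mid-risk type's constraint binds.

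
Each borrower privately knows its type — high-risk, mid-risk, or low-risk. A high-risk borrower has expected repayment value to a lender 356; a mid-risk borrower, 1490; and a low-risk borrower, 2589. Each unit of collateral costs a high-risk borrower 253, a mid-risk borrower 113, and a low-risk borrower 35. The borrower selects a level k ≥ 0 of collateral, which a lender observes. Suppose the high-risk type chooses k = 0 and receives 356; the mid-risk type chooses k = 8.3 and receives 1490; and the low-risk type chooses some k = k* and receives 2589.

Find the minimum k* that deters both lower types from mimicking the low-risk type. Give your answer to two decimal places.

18.03

Mid-risk type (on-path payoff 1490 − 113×8.3 = 552.1) won't mimic when 552.1 ≥ 2589 − 113·k*, i.e. k* ≥ 18.03.
High-risk type (on-path payoff 356) won't mimic when 356 ≥ 2589 − 253·k*, i.e. k* ≥ 8.83.
Both must hold, so k* = max(8.83, 18.03) = 18.03. The mid-risk type's constraint binds.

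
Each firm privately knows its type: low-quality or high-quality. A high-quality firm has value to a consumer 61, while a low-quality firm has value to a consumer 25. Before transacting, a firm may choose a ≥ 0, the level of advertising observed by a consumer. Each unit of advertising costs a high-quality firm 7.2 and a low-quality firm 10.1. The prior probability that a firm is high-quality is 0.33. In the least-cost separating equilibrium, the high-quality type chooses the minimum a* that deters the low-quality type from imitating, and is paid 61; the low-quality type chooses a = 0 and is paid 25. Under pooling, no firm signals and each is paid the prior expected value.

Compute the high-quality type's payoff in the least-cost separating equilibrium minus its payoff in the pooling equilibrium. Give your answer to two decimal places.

-1.54

Least-cost separating signal: a* solves 25 = 61 − 10.1·a*, so a* = (61 − 25)/10.1 ≈ 3.5644.
High-quality type's separating payoff: 61 − 7.2 × a* = 61 − 7.2 × (61 − 25)/10.1 = 61 − 259.2/10.1 ≈ 35.3366.
Pooling payoff: 0.33 × 61 + 0.67 × 25 = 36.88.
Difference: 35.3366 − 36.88 = -1.5434, i.e. -1.54 to two decimal places.
The high-quality type would prefer the pooling outcome.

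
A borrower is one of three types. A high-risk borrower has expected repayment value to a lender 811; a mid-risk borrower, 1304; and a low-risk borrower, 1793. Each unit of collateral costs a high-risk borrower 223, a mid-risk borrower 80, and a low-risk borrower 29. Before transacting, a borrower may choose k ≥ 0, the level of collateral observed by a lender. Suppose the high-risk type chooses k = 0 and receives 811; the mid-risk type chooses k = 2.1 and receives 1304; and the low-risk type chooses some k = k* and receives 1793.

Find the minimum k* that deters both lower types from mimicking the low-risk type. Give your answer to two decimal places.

High-risk type (on-path payoff 811) won't mimic when 811 ≥ 1793 − 223·k*, i.e. k* ≥ 4.40.
Mid-risk type (on-path payoff 1304 − 80×2.1 = 1136) won't mimic when 1136 ≥ 1793 − 80·k*, i.e. k* ≥ 8.21.
Both must hold, so k* = max(4.40, 8.21) = 8.21. The mid-risk type's constraint binds.

8.21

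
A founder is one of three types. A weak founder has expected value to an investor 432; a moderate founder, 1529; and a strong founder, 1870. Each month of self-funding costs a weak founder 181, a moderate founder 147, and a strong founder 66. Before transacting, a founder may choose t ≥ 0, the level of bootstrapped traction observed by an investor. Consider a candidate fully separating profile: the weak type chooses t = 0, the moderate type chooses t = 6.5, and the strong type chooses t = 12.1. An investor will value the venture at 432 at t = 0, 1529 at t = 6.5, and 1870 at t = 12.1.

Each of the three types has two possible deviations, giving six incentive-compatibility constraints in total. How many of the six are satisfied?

Moderate (own payoff 1529 − 147×6.5 = 573.5): to t=0 gives 432 → no gain ✓; to t=12.1 gives 1870 − 147×12.1 = 91.3 → no gain ✓.
Strong (own payoff 1870 − 66×12.1 = 1071.4): to t=0 gives 432 → no gain ✓; to t=6.5 gives 1529 − 66×6.5 = 1100 → profitable ✗.
Weak (own payoff 432): to t=6.5 gives 1529 − 181×6.5 = 352.5 → no gain ✓; to t=12.1 gives 1870 − 181×12.1 = -320.1 → no gain ✓.
5 of the 6 constraints hold; not an equilibrium.

5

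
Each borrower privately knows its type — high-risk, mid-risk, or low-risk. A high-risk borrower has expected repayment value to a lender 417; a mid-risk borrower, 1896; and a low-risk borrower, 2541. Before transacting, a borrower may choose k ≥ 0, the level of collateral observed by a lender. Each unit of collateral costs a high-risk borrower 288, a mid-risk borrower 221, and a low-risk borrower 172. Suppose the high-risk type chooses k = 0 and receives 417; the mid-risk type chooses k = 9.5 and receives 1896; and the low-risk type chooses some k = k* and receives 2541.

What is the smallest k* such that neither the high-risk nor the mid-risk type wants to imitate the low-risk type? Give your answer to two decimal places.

Mid-risk type (on-path payoff 1896 − 221×9.5 = -203.5) won't mimic when -203.5 ≥ 2541 − 221·k*, i.e. k* ≥ 12.42.
High-risk type (on-path payoff 417) won't mimic when 417 ≥ 2541 − 288·k*, i.e. k* ≥ 7.38.
Both must hold, so k* = max(7.38, 12.42) = 12.42. The mid-risk type's constraint binds.

12.42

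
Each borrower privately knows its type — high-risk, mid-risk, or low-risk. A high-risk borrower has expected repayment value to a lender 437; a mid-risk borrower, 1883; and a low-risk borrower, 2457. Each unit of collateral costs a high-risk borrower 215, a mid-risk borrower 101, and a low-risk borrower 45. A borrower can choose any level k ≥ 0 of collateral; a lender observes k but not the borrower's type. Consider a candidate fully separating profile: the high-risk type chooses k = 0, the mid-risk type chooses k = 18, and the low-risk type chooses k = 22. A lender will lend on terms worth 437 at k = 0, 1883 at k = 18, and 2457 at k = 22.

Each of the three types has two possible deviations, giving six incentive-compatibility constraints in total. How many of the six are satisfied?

4

Low-risk (own payoff 2457 − 45×22 = 1467): to k=0 gives 437 → no gain ✓; to k=18 gives 1883 − 45×18 = 1073 → no gain ✓.
High-risk (own payoff 437): to k=18 gives 1883 − 215×18 = -1987 → no gain ✓; to k=22 gives 2457 − 215×22 = -2273 → no gain ✓.
Mid-risk (own payoff 1883 − 101×18 = 65): to k=0 gives 437 → profitable ✗; to k=22 gives 2457 − 101×22 = 235 → profitable ✗.
4 of the 6 constraints hold; not an equilibrium.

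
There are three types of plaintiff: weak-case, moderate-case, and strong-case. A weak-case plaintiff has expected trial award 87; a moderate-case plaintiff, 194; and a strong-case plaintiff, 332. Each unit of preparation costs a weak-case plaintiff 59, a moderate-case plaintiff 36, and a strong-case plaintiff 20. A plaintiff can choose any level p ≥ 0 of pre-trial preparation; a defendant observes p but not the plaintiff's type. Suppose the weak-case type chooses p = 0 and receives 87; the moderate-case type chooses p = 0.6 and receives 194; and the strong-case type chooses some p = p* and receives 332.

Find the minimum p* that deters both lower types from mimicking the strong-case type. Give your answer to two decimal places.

Weak-case type (on-path payoff 87) won't mimic when 87 ≥ 332 − 59·p*, i.e. p* ≥ 4.15.
Moderate-case type (on-path payoff 194 − 36×0.6 = 172.4) won't mimic when 172.4 ≥ 332 − 36·p*, i.e. p* ≥ 4.43.
Both must hold, so p* = max(4.15, 4.43) = 4.43. The moderate-case type's constraint binds.

4.43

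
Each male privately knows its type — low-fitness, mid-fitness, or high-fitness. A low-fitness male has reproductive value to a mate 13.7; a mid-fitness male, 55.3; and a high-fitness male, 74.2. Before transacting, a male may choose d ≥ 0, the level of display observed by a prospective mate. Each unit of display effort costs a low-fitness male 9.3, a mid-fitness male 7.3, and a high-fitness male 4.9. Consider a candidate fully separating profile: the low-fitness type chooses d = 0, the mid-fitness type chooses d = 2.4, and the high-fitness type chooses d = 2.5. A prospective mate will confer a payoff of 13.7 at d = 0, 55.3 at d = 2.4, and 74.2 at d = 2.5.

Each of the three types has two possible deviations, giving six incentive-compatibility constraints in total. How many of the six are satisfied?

3

High-fitness (own payoff 74.2 − 4.9×2.5 = 61.95): to d=0 gives 13.7 → no gain ✓; to d=2.4 gives 55.3 − 4.9×2.4 = 43.54 → no gain ✓.
Mid-fitness (own payoff 55.3 − 7.3×2.4 = 37.78): to d=0 gives 13.7 → no gain ✓; to d=2.5 gives 74.2 − 7.3×2.5 = 55.95 → profitable ✗.
Low-fitness (own payoff 13.7): to d=2.4 gives 55.3 − 9.3×2.4 = 32.98 → profitable ✗; to d=2.5 gives 74.2 − 9.3×2.5 = 50.95 → profitable ✗.
3 of the 6 constraints hold; not an equilibrium.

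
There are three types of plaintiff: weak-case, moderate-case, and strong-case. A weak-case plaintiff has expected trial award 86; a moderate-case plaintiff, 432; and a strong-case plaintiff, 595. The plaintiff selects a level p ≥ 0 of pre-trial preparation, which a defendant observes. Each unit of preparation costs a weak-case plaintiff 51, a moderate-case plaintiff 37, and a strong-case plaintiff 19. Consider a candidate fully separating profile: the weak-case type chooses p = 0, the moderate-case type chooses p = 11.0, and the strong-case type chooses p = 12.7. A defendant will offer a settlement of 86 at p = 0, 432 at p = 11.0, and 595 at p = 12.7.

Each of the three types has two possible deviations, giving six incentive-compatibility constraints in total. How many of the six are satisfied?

Weak-case (own payoff 86): to p=11.0 gives 432 − 51×11.0 = -129 → no gain ✓; to p=12.7 gives 595 − 51×12.7 = -52.7 → no gain ✓.
Strong-case (own payoff 595 − 19×12.7 = 353.7): to p=0 gives 86 → no gain ✓; to p=11.0 gives 432 − 19×11.0 = 223 → no gain ✓.
Moderate-case (own payoff 432 − 37×11.0 = 25): to p=0 gives 86 → profitable ✗; to p=12.7 gives 595 − 37×12.7 = 125.1 → profitable ✗.
4 of the 6 constraints hold; not an equilibrium.

4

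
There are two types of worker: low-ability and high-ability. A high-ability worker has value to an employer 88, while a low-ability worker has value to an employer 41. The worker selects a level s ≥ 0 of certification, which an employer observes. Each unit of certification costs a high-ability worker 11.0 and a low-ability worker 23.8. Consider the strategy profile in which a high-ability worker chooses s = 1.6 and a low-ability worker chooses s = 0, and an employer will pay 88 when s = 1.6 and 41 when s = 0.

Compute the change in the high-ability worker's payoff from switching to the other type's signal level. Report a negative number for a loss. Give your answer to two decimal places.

-29.40

Playing s = 1.6 the high-ability worker receives 88 − 11.0 × 1.6 = 70.4.
Deviating to s = 0 yields 41 instead.
Gain from deviating: 41 − 70.4 = -29.40.
The gain is negative, so the high-ability type's incentive-compatibility constraint is satisfied.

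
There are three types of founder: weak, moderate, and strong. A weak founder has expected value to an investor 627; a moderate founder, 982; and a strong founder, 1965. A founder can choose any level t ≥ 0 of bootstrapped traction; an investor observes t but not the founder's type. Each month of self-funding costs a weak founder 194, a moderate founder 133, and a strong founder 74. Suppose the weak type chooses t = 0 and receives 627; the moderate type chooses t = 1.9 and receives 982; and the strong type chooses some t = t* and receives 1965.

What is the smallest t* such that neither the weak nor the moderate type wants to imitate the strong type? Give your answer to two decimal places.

9.29

Weak type (on-path payoff 627) won't mimic when 627 ≥ 1965 − 194·t*, i.e. t* ≥ 6.90.
Moderate type (on-path payoff 982 − 133×1.9 = 729.3) won't mimic when 729.3 ≥ 1965 − 133·t*, i.e. t* ≥ 9.29.
Both must hold, so t* = max(6.90, 9.29) = 9.29. The moderate type's constraint binds.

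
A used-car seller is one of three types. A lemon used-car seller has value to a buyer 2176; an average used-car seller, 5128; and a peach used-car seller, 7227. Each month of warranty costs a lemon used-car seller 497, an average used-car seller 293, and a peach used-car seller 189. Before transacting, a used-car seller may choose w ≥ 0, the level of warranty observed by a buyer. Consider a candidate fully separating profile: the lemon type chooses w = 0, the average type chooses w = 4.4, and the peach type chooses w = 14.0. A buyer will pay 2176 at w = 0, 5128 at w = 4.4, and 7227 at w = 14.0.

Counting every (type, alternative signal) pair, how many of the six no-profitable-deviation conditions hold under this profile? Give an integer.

Average (own payoff 5128 − 293×4.4 = 3838.8): to w=0 gives 2176 → no gain ✓; to w=14.0 gives 7227 − 293×14.0 = 3125 → no gain ✓.
Peach (own payoff 7227 − 189×14.0 = 4581): to w=0 gives 2176 → no gain ✓; to w=4.4 gives 5128 − 189×4.4 = 4296.4 → no gain ✓.
Lemon (own payoff 2176): to w=4.4 gives 5128 − 497×4.4 = 2941.2 → profitable ✗; to w=14.0 gives 7227 − 497×14.0 = 269 → no gain ✓.
5 of the 6 constraints hold; not an equilibrium.

5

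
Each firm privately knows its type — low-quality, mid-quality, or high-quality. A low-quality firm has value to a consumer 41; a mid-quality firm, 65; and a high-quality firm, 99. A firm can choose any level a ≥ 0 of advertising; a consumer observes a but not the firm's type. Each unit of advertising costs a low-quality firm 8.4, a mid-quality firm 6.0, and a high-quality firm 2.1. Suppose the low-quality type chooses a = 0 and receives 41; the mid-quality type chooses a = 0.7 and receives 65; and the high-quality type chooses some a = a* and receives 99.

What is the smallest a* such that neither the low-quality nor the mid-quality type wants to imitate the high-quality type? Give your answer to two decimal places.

Low-quality type (on-path payoff 41) won't mimic when 41 ≥ 99 − 8.4·a*, i.e. a* ≥ 6.90.
Mid-quality type (on-path payoff 65 − 6.0×0.7 = 60.8) won't mimic when 60.8 ≥ 99 − 6.0·a*, i.e. a* ≥ 6.37.
Both must hold, so a* = max(6.90, 6.37) = 6.90. The low-quality type's constraint binds.

6.90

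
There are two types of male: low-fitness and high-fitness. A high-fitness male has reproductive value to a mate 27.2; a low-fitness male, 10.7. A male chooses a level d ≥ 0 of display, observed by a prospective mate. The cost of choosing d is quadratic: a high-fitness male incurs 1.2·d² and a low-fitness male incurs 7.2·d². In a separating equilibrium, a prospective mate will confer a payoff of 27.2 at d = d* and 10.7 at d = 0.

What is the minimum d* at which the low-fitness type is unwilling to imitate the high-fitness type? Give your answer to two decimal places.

1.51

The low-fitness type at d = 0 receives 10.7; imitating at d* yields 27.2 − 7.2·d*².
Indifference: 10.7 = 27.2 − 7.2·d*², so d*² = (27.2 − 10.7) / 7.2 ≈ 2.2917.
d* = √2.2917 ≈ 1.51.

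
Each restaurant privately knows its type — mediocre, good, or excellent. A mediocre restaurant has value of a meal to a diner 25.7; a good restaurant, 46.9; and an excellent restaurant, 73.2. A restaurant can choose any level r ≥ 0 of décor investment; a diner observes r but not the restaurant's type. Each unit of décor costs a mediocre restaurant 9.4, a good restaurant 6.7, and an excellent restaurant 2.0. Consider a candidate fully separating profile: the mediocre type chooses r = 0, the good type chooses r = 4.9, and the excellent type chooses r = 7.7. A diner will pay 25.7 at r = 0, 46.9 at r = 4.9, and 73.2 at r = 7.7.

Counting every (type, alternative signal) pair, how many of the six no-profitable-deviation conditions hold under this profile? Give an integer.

4

Excellent (own payoff 73.2 − 2.0×7.7 = 57.8): to r=0 gives 25.7 → no gain ✓; to r=4.9 gives 46.9 − 2.0×4.9 = 37.1 → no gain ✓.
Mediocre (own payoff 25.7): to r=4.9 gives 46.9 − 9.4×4.9 = 0.84 → no gain ✓; to r=7.7 gives 73.2 − 9.4×7.7 = 0.82 → no gain ✓.
Good (own payoff 46.9 − 6.7×4.9 = 14.07): to r=0 gives 25.7 → profitable ✗; to r=7.7 gives 73.2 − 6.7×7.7 = 21.61 → profitable ✗.
4 of the 6 constraints hold; not an equilibrium.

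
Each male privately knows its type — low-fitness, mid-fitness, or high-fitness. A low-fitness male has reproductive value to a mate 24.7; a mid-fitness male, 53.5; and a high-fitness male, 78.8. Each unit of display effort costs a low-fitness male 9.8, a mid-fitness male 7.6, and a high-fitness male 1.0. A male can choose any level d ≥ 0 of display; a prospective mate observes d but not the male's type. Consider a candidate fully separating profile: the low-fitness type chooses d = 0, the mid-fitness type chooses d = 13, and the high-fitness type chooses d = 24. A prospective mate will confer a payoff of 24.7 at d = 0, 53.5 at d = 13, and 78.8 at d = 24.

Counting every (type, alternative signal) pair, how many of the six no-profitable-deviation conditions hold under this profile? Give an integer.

5

Mid-fitness (own payoff 53.5 − 7.6×13 = -45.3): to d=0 gives 24.7 → profitable ✗; to d=24 gives 78.8 − 7.6×24 = -103.6 → no gain ✓.
Low-fitness (own payoff 24.7): to d=13 gives 53.5 − 9.8×13 = -73.9 → no gain ✓; to d=24 gives 78.8 − 9.8×24 = -156.4 → no gain ✓.
High-fitness (own payoff 78.8 − 1.0×24 = 54.8): to d=0 gives 24.7 → no gain ✓; to d=13 gives 53.5 − 1.0×13 = 40.5 → no gain ✓.
5 of the 6 constraints hold; not an equilibrium.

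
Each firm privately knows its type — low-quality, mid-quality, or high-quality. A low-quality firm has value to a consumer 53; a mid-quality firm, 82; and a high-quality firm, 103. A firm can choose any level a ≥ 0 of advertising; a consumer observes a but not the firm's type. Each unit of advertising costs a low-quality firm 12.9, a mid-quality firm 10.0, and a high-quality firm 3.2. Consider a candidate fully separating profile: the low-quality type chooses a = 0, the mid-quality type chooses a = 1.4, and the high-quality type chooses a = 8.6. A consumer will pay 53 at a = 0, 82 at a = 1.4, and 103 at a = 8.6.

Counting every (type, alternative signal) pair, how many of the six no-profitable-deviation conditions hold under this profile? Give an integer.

4

Mid-quality (own payoff 82 − 10.0×1.4 = 68): to a=0 gives 53 → no gain ✓; to a=8.6 gives 103 − 10.0×8.6 = 17 → no gain ✓.
High-quality (own payoff 103 − 3.2×8.6 = 75.48): to a=0 gives 53 → no gain ✓; to a=1.4 gives 82 − 3.2×1.4 = 77.52 → profitable ✗.
Low-quality (own payoff 53): to a=1.4 gives 82 − 12.9×1.4 = 63.94 → profitable ✗; to a=8.6 gives 103 − 12.9×8.6 = -7.94 → no gain ✓.
4 of the 6 constraints hold; not an equilibrium.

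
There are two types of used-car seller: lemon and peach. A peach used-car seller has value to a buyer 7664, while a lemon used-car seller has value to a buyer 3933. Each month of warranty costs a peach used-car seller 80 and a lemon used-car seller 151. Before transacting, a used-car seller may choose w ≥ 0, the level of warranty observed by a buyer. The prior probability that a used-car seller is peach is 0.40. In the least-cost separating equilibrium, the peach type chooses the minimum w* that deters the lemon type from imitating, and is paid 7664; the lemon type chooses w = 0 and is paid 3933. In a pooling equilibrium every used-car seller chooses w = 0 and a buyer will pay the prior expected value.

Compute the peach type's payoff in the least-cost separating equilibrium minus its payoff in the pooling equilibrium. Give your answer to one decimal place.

261.9

Least-cost separating signal: w* solves 3933 = 7664 − 151·w*, so w* = (7664 − 3933)/151 ≈ 24.7086.
Peach type's separating payoff: 7664 − 80 × w* = 7664 − 80 × (7664 − 3933)/151 = 7664 − 298480/151 ≈ 5687.311.
Pooling payoff: 0.40 × 7664 + 0.60 × 3933 = 5425.4.
Difference: 5687.311 − 5425.4 = 261.911, i.e. 261.9 to one decimal place.
The peach type prefers to separate.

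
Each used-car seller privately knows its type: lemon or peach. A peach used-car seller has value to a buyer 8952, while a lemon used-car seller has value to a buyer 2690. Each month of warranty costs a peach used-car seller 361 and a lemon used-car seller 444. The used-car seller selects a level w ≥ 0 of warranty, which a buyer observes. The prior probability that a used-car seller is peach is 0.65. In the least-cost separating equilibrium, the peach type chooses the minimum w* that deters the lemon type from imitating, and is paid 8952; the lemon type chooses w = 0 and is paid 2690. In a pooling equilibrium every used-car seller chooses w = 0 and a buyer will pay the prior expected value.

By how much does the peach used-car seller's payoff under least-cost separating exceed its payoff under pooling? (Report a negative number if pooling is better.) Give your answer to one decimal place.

Least-cost separating signal: w* solves 2690 = 8952 − 444·w*, so w* = (8952 − 2690)/444 ≈ 14.1036.
Peach type's separating payoff: 8952 − 361 × w* = 8952 − 361 × (8952 − 2690)/444 = 8952 − 2260582/444 ≈ 3860.599.
Pooling payoff: 0.65 × 8952 + 0.35 × 2690 = 6760.3.
Difference: 3860.599 − 6760.3 = -2899.701, i.e. -2899.7 to one decimal place.
The peach type would prefer the pooling outcome.

-2899.7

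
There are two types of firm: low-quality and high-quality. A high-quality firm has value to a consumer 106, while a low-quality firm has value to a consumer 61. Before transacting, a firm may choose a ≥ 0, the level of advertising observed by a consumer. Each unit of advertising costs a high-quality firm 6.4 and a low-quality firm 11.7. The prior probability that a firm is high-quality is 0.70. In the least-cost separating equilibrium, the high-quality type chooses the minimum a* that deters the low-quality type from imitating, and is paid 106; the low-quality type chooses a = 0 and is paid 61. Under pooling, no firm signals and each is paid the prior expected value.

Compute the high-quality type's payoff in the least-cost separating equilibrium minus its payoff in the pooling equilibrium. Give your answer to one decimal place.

-11.1

Least-cost separating signal: a* solves 61 = 106 − 11.7·a*, so a* = (106 − 61)/11.7 ≈ 3.8462.
High-quality type's separating payoff: 106 − 6.4 × a* = 106 − 6.4 × (106 − 61)/11.7 = 106 − 288/11.7 ≈ 81.385.
Pooling payoff: 0.70 × 106 + 0.30 × 61 = 92.5.
Difference: 81.385 − 92.5 = -11.115, i.e. -11.1 to one decimal place.
The high-quality type would prefer the pooling outcome.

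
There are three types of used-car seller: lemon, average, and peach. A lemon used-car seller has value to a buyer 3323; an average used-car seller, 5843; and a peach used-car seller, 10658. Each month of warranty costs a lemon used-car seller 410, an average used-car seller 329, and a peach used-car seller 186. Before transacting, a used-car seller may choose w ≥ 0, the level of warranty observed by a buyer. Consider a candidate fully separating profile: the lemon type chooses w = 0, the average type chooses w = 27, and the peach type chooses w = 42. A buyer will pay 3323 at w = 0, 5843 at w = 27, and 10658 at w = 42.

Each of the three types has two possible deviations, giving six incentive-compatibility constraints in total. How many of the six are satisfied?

Average (own payoff 5843 − 329×27 = -3040): to w=0 gives 3323 → profitable ✗; to w=42 gives 10658 − 329×42 = -3160 → no gain ✓.
Peach (own payoff 10658 − 186×42 = 2846): to w=0 gives 3323 → profitable ✗; to w=27 gives 5843 − 186×27 = 821 → no gain ✓.
Lemon (own payoff 3323): to w=27 gives 5843 − 410×27 = -5227 → no gain ✓; to w=42 gives 10658 − 410×42 = -6562 → no gain ✓.
4 of the 6 constraints hold; not an equilibrium.

4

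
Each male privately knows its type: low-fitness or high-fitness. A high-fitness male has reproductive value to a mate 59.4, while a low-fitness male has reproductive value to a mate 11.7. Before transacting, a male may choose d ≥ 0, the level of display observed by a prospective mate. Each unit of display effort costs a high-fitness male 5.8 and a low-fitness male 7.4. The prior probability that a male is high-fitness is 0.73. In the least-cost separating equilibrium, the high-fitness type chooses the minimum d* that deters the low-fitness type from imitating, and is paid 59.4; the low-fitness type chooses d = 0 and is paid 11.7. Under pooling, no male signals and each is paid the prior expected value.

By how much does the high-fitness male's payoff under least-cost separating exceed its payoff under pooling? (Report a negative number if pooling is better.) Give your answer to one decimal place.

-24.5

Least-cost separating signal: d* solves 11.7 = 59.4 − 7.4·d*, so d* = (59.4 − 11.7)/7.4 ≈ 6.4459.
High-fitness type's separating payoff: 59.4 − 5.8 × d* = 59.4 − 5.8 × (59.4 − 11.7)/7.4 = 59.4 − 276.66/7.4 ≈ 22.014.
Pooling payoff: 0.73 × 59.4 + 0.27 × 11.7 = 46.521.
Difference: 22.014 − 46.521 = -24.507, i.e. -24.5 to one decimal place.
The high-fitness type would prefer the pooling outcome.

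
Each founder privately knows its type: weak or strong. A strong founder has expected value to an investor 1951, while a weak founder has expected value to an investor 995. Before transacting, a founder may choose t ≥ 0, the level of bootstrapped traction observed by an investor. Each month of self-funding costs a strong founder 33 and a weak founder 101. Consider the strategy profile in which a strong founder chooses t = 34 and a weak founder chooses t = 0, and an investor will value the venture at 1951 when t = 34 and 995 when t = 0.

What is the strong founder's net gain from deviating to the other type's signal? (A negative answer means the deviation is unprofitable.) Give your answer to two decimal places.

166.00

Playing t = 34 the strong founder receives 1951 − 33 × 34 = 829.
Deviating to t = 0 yields 995 instead.
Gain from deviating: 995 − 829 = 166.00.
The gain is positive, so the strong type's incentive-compatibility constraint is violated — this profile is not a separating equilibrium.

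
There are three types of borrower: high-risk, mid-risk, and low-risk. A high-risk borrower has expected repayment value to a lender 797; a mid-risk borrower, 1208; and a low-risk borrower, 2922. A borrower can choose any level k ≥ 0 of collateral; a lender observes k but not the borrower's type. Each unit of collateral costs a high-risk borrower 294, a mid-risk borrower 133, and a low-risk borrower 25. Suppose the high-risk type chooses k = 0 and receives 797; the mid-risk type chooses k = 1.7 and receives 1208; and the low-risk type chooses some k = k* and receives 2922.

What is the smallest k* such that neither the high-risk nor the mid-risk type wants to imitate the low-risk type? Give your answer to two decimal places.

Mid-risk type (on-path payoff 1208 − 133×1.7 = 981.9) won't mimic when 981.9 ≥ 2922 − 133·k*, i.e. k* ≥ 14.59.
High-risk type (on-path payoff 797) won't mimic when 797 ≥ 2922 − 294·k*, i.e. k* ≥ 7.23.
Both must hold, so k* = max(7.23, 14.59) = 14.59. The mid-risk type's constraint binds.

14.59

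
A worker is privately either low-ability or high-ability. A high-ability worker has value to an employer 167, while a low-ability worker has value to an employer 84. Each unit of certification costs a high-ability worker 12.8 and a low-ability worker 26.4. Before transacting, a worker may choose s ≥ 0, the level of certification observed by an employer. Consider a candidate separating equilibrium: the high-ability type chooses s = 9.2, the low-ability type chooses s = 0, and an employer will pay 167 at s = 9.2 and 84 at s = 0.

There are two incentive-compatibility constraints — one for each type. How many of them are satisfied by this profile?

High-ability type: signal → 167 − 12.8 × 9.2 = 49.24; deviate to 0 → 84. IC fails (49.24 < 84).
Low-ability type: stay at 0 → 84; mimic → 167 − 26.4 × 9.2 = -75.88. IC holds (84 ≥ -75.88).
1 of 2 constraints hold, so this profile is not an equilibrium.

1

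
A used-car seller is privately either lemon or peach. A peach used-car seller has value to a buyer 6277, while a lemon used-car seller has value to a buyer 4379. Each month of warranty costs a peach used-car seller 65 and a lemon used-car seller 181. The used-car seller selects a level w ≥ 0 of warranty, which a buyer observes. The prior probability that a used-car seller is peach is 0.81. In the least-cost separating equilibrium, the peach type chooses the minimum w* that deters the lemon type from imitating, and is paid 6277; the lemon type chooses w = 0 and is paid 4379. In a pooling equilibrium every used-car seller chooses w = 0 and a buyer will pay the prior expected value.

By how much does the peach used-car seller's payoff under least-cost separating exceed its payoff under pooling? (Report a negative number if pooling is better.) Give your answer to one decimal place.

Least-cost separating signal: w* solves 4379 = 6277 − 181·w*, so w* = (6277 − 4379)/181 ≈ 10.4862.
Peach type's separating payoff: 6277 − 65 × w* = 6277 − 65 × (6277 − 4379)/181 = 6277 − 123370/181 ≈ 5595.398.
Pooling payoff: 0.81 × 6277 + 0.19 × 4379 = 5916.38.
Difference: 5595.398 − 5916.38 = -320.982, i.e. -321.0 to one decimal place.
The peach type would prefer the pooling outcome.

-321.0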